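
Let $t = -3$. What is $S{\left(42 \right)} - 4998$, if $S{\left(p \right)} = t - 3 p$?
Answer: $-5127$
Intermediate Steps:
$S{\left(p \right)} = -3 - 3 p$
$S{\left(42 \right)} - 4998 = \left(-3 - 126\right) - 4998 = -129 - 4998 = -5127$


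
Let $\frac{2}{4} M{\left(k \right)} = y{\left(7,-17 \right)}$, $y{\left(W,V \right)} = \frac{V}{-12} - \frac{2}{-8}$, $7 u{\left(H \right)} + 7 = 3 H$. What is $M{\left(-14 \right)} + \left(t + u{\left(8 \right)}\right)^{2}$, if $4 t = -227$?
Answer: $\frac{6948163}{2352} \approx 2954.2$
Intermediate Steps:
$u{\left(H \right)} = -1 + \frac{3 H}{7}$
$y{\left(W,V \right)} = \frac{1}{4} - \frac{V}{12}$ ($y{\left(W,V \right)} = V \left(- \frac{1}{12}\right) - - \frac{1}{4} = - \frac{V}{12} + \frac{1}{4} = \frac{1}{4} - \frac{V}{12}$)
$t = - \frac{227}{4}$ ($t = \frac{1}{4} \left(-227\right) = - \frac{227}{4} \approx -56.75$)
$M{\left(k \right)} = \frac{10}{3}$ ($M{\left(k \right)} = 2 \left(\frac{1}{4} - - \frac{17}{12}\right) = 2 \left(\frac{1}{4} + \frac{17}{12}\right) = 2 \cdot \frac{5}{3} = \frac{10}{3}$)
$M{\left(-14 \right)} + \left(t + u{\left(8 \right)}\right)^{2} = \frac{10}{3} + \left(- \frac{227}{4} + \left(-1 + \frac{3}{7} \cdot 8\right)\right)^{2} = \frac{10}{3} + \left(- \frac{227}{4} + \left(-1 + \frac{24}{7}\right)\right)^{2} = \frac{10}{3} + \left(- \frac{227}{4} + \frac{17}{7}\right)^{2} = \frac{10}{3} + \left(- \frac{1521}{28}\right)^{2} = \frac{10}{3} + \frac{2313441}{784} = \frac{6948163}{2352}$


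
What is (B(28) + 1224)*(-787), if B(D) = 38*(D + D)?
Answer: -2638024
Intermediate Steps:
B(D) = 76*D (B(D) = 38*(2*D) = 76*D)
(B(28) + 1224)*(-787) = (76*28 + 1224)*(-787) = (2128 + 1224)*(-787) = 3352*(-787) = -2638024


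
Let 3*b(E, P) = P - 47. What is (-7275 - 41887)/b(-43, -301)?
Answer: 24581/58 ≈ 423.81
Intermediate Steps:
b(E, P) = -47/3 + P/3 (b(E, P) = (P - 47)/3 = (-47 + P)/3 = -47/3 + P/3)
(-7275 - 41887)/b(-43, -301) = (-7275 - 41887)/(-47/3 + (⅓)*(-301)) = -49162/(-47/3 - 301/3) = -49162/(-116) = -49162*(-1/116) = 24581/58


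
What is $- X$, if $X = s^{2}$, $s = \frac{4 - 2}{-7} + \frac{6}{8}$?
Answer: $- \frac{169}{784} \approx -0.21556$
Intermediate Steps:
$s = \frac{13}{28}$ ($s = 2 \left(- \frac{1}{7}\right) + 6 \cdot \frac{1}{8} = - \frac{2}{7} + \frac{3}{4} = \frac{13}{28} \approx 0.46429$)
$X = \frac{169}{784}$ ($X = \left(\frac{13}{28}\right)^{2} = \frac{169}{784} \approx 0.21556$)
$- X = \left(-1\right) \frac{169}{784} = - \frac{169}{784}$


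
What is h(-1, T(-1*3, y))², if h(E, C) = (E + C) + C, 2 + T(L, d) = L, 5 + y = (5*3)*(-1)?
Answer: 121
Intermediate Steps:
y = -20 (y = -5 + (5*3)*(-1) = -5 + 15*(-1) = -5 - 15 = -20)
T(L, d) = -2 + L
h(E, C) = E + 2*C (h(E, C) = (C + E) + C = E + 2*C)
h(-1, T(-1*3, y))² = (-1 + 2*(-2 - 1*3))² = (-1 + 2*(-2 - 3))² = (-1 + 2*(-5))² = (-1 - 10)² = (-11)² = 121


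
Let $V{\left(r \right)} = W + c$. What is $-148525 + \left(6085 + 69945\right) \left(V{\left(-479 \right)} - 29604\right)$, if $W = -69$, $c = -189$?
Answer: $-2270556385$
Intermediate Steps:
$V{\left(r \right)} = -258$ ($V{\left(r \right)} = -69 - 189 = -258$)
$-148525 + \left(6085 + 69945\right) \left(V{\left(-479 \right)} - 29604\right) = -148525 + \left(6085 + 69945\right) \left(-258 - 29604\right) = -148525 + 76030 \left(-29862\right) = -148525 - 2270407860 = -2270556385$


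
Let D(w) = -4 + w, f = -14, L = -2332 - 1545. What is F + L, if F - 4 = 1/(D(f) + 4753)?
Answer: -18338654/4735 ≈ -3873.0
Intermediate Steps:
L = -3877
F = 18941/4735 (F = 4 + 1/((-4 - 14) + 4753) = 4 + 1/(-18 + 4753) = 4 + 1/4735 = 18941/4735 ≈ 4.0002)
F + L = 18941/4735 - 3877 = -18338654/4735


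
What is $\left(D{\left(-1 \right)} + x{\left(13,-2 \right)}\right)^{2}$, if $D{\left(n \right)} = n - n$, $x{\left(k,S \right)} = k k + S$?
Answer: $27889$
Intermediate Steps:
$x{\left(k,S \right)} = S + k^{2}$ ($x{\left(k,S \right)} = k^{2} + S = S + k^{2}$)
$D{\left(n \right)} = 0$
$\left(D{\left(-1 \right)} + x{\left(13,-2 \right)}\right)^{2} = \left(0 - \left(2 - 13^{2}\right)\right)^{2} = \left(0 + \left(-2 + 169\right)\right)^{2} = \left(0 + 167\right)^{2} = 167^{2} = 27889$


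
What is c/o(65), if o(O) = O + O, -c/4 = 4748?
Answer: -9496/65 ≈ -146.09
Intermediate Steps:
c = -18992 (c = -4*4748 = -18992)
o(O) = 2*O
c/o(65) = -18992/(2*65) = -18992/130 = -18992*1/130 = -9496/65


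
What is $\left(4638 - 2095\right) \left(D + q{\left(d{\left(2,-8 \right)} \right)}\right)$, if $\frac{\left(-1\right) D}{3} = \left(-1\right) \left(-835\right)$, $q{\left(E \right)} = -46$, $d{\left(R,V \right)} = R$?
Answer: $-6487193$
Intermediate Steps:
$D = -2505$ ($D = - 3 \left(\left(-1\right) \left(-835\right)\right) = \left(-3\right) 835 = -2505$)
$\left(4638 - 2095\right) \left(D + q{\left(d{\left(2,-8 \right)} \right)}\right) = \left(4638 - 2095\right) \left(-2505 - 46\right) = \left(4638 - 2095\right) \left(-2551\right) = 2543 \left(-2551\right) = -6487193$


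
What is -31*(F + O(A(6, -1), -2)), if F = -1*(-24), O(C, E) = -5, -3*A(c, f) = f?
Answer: -589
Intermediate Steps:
A(c, f) = -f/3
F = 24
-31*(F + O(A(6, -1), -2)) = -31*(24 - 5) = -31*19 = -589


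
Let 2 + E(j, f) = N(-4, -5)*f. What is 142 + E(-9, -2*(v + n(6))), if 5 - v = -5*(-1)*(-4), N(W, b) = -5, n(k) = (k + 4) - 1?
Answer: 480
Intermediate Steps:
n(k) = 3 + k (n(k) = (4 + k) - 1 = 3 + k)
v = 25 (v = 5 - (-5*(-1))*(-4) = 5 - 5*(-4) = 5 - 1*(-20) = 5 + 20 = 25)
E(j, f) = -2 - 5*f
142 + E(-9, -2*(v + n(6))) = 142 + (-2 - (-10)*(25 + (3 + 6))) = 142 + (-2 - (-10)*(25 + 9)) = 142 + (-2 - (-10)*34) = 142 + (-2 - 5*(-68)) = 142 + (-2 + 340) = 142 + 338 = 480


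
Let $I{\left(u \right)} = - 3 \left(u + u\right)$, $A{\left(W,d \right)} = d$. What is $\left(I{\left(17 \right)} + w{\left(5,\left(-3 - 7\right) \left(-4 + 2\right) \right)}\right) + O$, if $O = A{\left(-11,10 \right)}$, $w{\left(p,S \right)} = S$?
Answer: $-72$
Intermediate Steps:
$I{\left(u \right)} = - 6 u$ ($I{\left(u \right)} = - 3 \cdot 2 u = - 6 u$)
$O = 10$
$\left(I{\left(17 \right)} + w{\left(5,\left(-3 - 7\right) \left(-4 + 2\right) \right)}\right) + O = \left(\left(-6\right) 17 + \left(-3 - 7\right) \left(-4 + 2\right)\right) + 10 = \left(-102 - -20\right) + 10 = \left(-102 + 20\right) + 10 = -82 + 10 = -72$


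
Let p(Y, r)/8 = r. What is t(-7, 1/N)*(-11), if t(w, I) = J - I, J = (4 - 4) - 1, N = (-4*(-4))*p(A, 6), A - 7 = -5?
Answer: 8459/768 ≈ 11.014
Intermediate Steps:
A = 2 (A = 7 - 5 = 2)
p(Y, r) = 8*r
N = 768 (N = (-4*(-4))*(8*6) = 16*48 = 768)
J = -1 (J = 0 - 1 = -1)
t(w, I) = -1 - I
t(-7, 1/N)*(-11) = (-1 - 1/768)*(-11) = -769/768*(-11) = 8459/768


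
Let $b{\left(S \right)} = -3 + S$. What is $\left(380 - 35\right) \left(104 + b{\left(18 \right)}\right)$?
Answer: $41055$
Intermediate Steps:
$\left(380 - 35\right) \left(104 + b{\left(18 \right)}\right) = \left(380 - 35\right) \left(104 + \left(-3 + 18\right)\right) = 345 \left(104 + 15\right) = 345 \cdot 119 = 41055$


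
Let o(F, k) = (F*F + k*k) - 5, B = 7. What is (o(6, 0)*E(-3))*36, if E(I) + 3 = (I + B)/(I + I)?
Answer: -4092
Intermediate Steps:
o(F, k) = -5 + F² + k² (o(F, k) = (F² + k²) - 5 = -5 + F² + k²)
E(I) = -3 + (7 + I)/(2*I) (E(I) = -3 + (I + 7)/(I + I) = -3 + (7 + I)/((2*I)) = -3 + (7 + I)*(1/(2*I)) = -3 + (7 + I)/(2*I))
(o(6, 0)*E(-3))*36 = ((-5 + 6² + 0²)*((½)*(7 - 5*(-3))/(-3)))*36 = ((-5 + 36 + 0)*((½)*(-⅓)*(7 + 15)))*36 = (31*((½)*(-⅓)*22))*36 = (31*(-11/3))*36 = -341/3*36 = -4092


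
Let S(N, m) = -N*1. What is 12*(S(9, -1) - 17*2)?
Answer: -516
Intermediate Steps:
S(N, m) = -N
12*(S(9, -1) - 17*2) = 12*(-1*9 - 17*2) = 12*(-9 - 34) = 12*(-43) = -516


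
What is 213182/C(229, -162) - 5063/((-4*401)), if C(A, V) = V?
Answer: -170561861/129924 ≈ -1312.8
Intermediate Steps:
213182/C(229, -162) - 5063/((-4*401)) = 213182/(-162) - 5063/((-4*401)) = 213182*(-1/162) - 5063/(-1604) = -106591/81 - 5063*(-1/1604) = -106591/81 + 5063/1604 = -170561861/129924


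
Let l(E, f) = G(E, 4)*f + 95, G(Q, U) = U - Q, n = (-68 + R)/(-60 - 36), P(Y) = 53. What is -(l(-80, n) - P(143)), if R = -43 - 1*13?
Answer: -301/2 ≈ -150.50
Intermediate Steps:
R = -56 (R = -43 - 13 = -56)
n = 31/24 (n = (-68 - 56)/(-60 - 36) = -124/(-96) = -124*(-1/96) = 31/24 ≈ 1.2917)
l(E, f) = 95 + f*(4 - E) (l(E, f) = (4 - E)*f + 95 = f*(4 - E) + 95 = 95 + f*(4 - E))
-(l(-80, n) - P(143)) = -((95 - 1*31/24*(-4 - 80)) - 1*53) = -((95 - 1*31/24*(-84)) - 53) = -((95 + 217/2) - 53) = -(407/2 - 53) = -1*301/2 = -301/2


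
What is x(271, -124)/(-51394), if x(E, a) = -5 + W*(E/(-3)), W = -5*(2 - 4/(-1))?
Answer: -2705/51394 ≈ -0.052633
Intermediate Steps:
W = -30 (W = -5*(2 - 4*(-1)) = -5*(2 + 4) = -5*6 = -30)
x(E, a) = -5 + 10*E (x(E, a) = -5 - 30*E/(-3) = -5 - 30*E*(-1)/3 = -5 - (-10)*E = -5 + 10*E)
x(271, -124)/(-51394) = (-5 + 10*271)/(-51394) = (-5 + 2710)*(-1/51394) = 2705*(-1/51394) = -2705/51394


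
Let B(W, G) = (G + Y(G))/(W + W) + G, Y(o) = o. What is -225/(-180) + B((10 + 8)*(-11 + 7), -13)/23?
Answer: 1147/1656 ≈ 0.69263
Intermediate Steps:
B(W, G) = G + G/W (B(W, G) = (G + G)/(W + W) + G = (2*G)/((2*W)) + G = (2*G)*(1/(2*W)) + G = G/W + G = G + G/W)
-225/(-180) + B((10 + 8)*(-11 + 7), -13)/23 = -225/(-180) + (-13 - 13*1/((-11 + 7)*(10 + 8)))/23 = -225*(-1/180) + (-13 - 13/(18*(-4)))*(1/23) = 5/4 + (-13 - 13/(-72))*(1/23) = 5/4 + (-13 - 13*(-1/72))*(1/23) = 5/4 + (-13 + 13/72)*(1/23) = 5/4 - 923/72*1/23 = 5/4 - 923/1656 = 1147/1656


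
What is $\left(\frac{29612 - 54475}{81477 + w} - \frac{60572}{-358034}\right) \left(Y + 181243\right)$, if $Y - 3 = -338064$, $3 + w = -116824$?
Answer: $- \frac{432936059634339}{3164125475} \approx -1.3683 \cdot 10^{5}$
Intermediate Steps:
$w = -116827$ ($w = -3 - 116824 = -116827$)
$Y = -338061$ ($Y = 3 - 338064 = -338061$)
$\left(\frac{29612 - 54475}{81477 + w} - \frac{60572}{-358034}\right) \left(Y + 181243\right) = \left(\frac{29612 - 54475}{81477 - 116827} - \frac{60572}{-358034}\right) \left(-338061 + 181243\right) = \left(- \frac{24863}{-35350} - - \frac{30286}{179017}\right) \left(-156818\right) = \left(\left(-24863\right) \left(- \frac{1}{35350}\right) + \frac{30286}{179017}\right) \left(-156818\right) = \left(\frac{24863}{35350} + \frac{30286}{179017}\right) \left(-156818\right) = \frac{5521509771}{6328250950} \left(-156818\right) = - \frac{432936059634339}{3164125475}$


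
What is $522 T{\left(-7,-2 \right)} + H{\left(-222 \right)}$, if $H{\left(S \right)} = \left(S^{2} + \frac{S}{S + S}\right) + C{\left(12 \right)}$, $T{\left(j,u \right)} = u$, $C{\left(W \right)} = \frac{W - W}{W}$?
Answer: $\frac{96481}{2} \approx 48241.0$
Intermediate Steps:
$C{\left(W \right)} = 0$ ($C{\left(W \right)} = \frac{0}{W} = 0$)
$H{\left(S \right)} = \frac{1}{2} + S^{2}$ ($H{\left(S \right)} = \left(S^{2} + \frac{S}{S + S}\right) + 0 = \left(S^{2} + \frac{S}{2 S}\right) + 0 = \left(S^{2} + \frac{1}{2 S} S\right) + 0 = \left(S^{2} + \frac{1}{2}\right) + 0 = \left(\frac{1}{2} + S^{2}\right) + 0 = \frac{1}{2} + S^{2}$)
$522 T{\left(-7,-2 \right)} + H{\left(-222 \right)} = 522 \left(-2\right) + \left(\frac{1}{2} + \left(-222\right)^{2}\right) = -1044 + \left(\frac{1}{2} + 49284\right) = -1044 + \frac{98569}{2} = \frac{96481}{2}$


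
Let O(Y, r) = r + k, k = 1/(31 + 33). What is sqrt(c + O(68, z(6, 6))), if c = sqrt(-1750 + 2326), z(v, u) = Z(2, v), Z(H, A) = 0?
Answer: sqrt(1537)/8 ≈ 4.9006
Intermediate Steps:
z(v, u) = 0
c = 24 (c = sqrt(576) = 24)
k = 1/64 ≈ 0.015625
O(Y, r) = 1/64 + r (O(Y, r) = r + 1/64 = 1/64 + r)
sqrt(c + O(68, z(6, 6))) = sqrt(24 + (1/64 + 0)) = sqrt(24 + 1/64) = sqrt(1537/64) = sqrt(1537)/8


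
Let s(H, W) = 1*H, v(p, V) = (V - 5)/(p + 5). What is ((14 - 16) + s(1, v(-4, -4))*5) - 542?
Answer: -539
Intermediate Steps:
v(p, V) = (-5 + V)/(5 + p)
s(H, W) = H
((14 - 16) + s(1, v(-4, -4))*5) - 542 = ((14 - 16) + 1*5) - 542 = (-2 + 5) - 542 = 3 - 542 = -539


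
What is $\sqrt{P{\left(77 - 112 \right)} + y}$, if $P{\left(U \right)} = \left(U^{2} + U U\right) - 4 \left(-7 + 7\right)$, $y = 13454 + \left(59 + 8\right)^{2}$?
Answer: $\sqrt{20393} \approx 142.8$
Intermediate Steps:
$y = 17943$ ($y = 13454 + 67^{2} = 13454 + 4489 = 17943$)
$P{\left(U \right)} = 2 U^{2}$ ($P{\left(U \right)} = \left(U^{2} + U^{2}\right) - 0 = 2 U^{2} + 0 = 2 U^{2}$)
$\sqrt{P{\left(77 - 112 \right)} + y} = \sqrt{2 \left(77 - 112\right)^{2} + 17943} = \sqrt{2 \left(-35\right)^{2} + 17943} = \sqrt{2 \cdot 1225 + 17943} = \sqrt{2450 + 17943} = \sqrt{20393}$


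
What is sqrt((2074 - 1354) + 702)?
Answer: 3*sqrt(158) ≈ 37.709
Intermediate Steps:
sqrt((2074 - 1354) + 702) = sqrt(720 + 702) = sqrt(1422) = 3*sqrt(158)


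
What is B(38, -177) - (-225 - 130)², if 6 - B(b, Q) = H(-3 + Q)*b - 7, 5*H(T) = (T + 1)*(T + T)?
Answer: -615756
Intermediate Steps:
H(T) = 2*T*(1 + T)/5 (H(T) = ((T + 1)*(T + T))/5 = ((1 + T)*(2*T))/5 = (2*T*(1 + T))/5 = 2*T*(1 + T)/5)
B(b, Q) = 13 - 2*b*(-3 + Q)*(-2 + Q)/5 (B(b, Q) = 6 - ((2*(-3 + Q)*(1 + (-3 + Q))/5)*b - 7) = 6 - ((2*(-3 + Q)*(-2 + Q)/5)*b - 7) = 6 - (2*b*(-3 + Q)*(-2 + Q)/5 - 7) = 6 - (-7 + 2*b*(-3 + Q)*(-2 + Q)/5) = 6 + (7 - 2*b*(-3 + Q)*(-2 + Q)/5) = 13 - 2*b*(-3 + Q)*(-2 + Q)/5)
B(38, -177) - (-225 - 130)² = (13 - ⅖*38*(-3 - 177)*(-2 - 177)) - (-225 - 130)² = (13 - ⅖*38*(-180)*(-179)) - 1*(-355)² = (13 - 489744) - 1*126025 = -489731 - 126025 = -615756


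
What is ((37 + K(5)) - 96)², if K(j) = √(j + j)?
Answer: (59 - √10)² ≈ 3117.9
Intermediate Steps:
K(j) = √2*√j (K(j) = √(2*j) = √2*√j)
((37 + K(5)) - 96)² = ((37 + √2*√5) - 96)² = ((37 + √10) - 96)² = (-59 + √10)²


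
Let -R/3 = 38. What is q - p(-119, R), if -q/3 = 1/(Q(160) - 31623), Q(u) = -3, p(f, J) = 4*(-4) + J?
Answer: 1370461/10542 ≈ 130.00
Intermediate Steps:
R = -114 (R = -3*38 = -114)
p(f, J) = -16 + J
q = 1/10542 (q = -3/(-3 - 31623) = -3/(-31626) = -3*(-1/31626) = 1/10542 ≈ 9.4859e-5)
q - p(-119, R) = 1/10542 - (-16 - 114) = 1/10542 - 1*(-130) = 1/10542 + 130 = 1370461/10542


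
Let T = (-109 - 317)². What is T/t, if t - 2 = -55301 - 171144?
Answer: -60492/75481 ≈ -0.80142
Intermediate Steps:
t = -226443 (t = 2 + (-55301 - 171144) = 2 - 226445 = -226443)
T = 181476 (T = (-426)² = 181476)
T/t = 181476/(-226443) = 181476*(-1/226443) = -60492/75481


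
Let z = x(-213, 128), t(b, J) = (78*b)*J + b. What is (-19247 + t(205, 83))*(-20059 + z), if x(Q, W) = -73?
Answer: -26335232896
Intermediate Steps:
t(b, J) = b + 78*J*b (t(b, J) = 78*J*b + b = b + 78*J*b)
z = -73
(-19247 + t(205, 83))*(-20059 + z) = (-19247 + 205*(1 + 78*83))*(-20059 - 73) = (-19247 + 205*(1 + 6474))*(-20132) = (-19247 + 205*6475)*(-20132) = (-19247 + 1327375)*(-20132) = 1308128*(-20132) = -26335232896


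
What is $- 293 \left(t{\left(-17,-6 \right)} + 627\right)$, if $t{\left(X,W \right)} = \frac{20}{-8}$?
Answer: $- \frac{365957}{2} \approx -1.8298 \cdot 10^{5}$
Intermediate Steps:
$t{\left(X,W \right)} = - \frac{5}{2}$ ($t{\left(X,W \right)} = 20 \left(- \frac{1}{8}\right) = - \frac{5}{2}$)
$- 293 \left(t{\left(-17,-6 \right)} + 627\right) = - 293 \left(- \frac{5}{2} + 627\right) = \left(-293\right) \frac{1249}{2} = - \frac{365957}{2}$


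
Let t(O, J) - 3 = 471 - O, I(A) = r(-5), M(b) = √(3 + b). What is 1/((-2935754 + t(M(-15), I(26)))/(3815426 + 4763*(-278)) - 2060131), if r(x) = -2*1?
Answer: -1065540789459581952/2195154867557245635182593 + 1245656*I*√3/6585464602671736905547779 ≈ -4.8541e-7 + 3.2762e-19*I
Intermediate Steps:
r(x) = -2
I(A) = -2
t(O, J) = 474 - O (t(O, J) = 3 + (471 - O) = 474 - O)
1/((-2935754 + t(M(-15), I(26)))/(3815426 + 4763*(-278)) - 2060131) = 1/((-2935754 + (474 - √(3 - 15)))/(3815426 + 4763*(-278)) - 2060131) = 1/((-2935754 + (474 - √(-12)))/(3815426 - 1324114) - 2060131) = 1/((-2935754 + (474 - 2*I*√3))/2491312 - 2060131) = 1/((-2935754 + (474 - 2*I*√3))*(1/2491312) - 2060131) = 1/((-2935280 - 2*I*√3)*(1/2491312) - 2060131) = 1/((-183455/155707 - I*√3/1245656) - 2060131) = 1/(-320777001072/155707 - I*√3/1245656)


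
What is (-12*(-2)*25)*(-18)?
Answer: -10800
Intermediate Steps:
(-12*(-2)*25)*(-18) = (24*25)*(-18) = 600*(-18) = -10800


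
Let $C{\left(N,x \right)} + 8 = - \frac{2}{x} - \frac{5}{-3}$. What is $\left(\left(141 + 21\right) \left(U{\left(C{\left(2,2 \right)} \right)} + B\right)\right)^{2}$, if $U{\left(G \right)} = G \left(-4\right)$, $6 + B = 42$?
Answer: $112021056$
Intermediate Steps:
$B = 36$ ($B = -6 + 42 = 36$)
$C{\left(N,x \right)} = - \frac{19}{3} - \frac{2}{x}$ ($C{\left(N,x \right)} = -8 - \left(- \frac{5}{3} + \frac{2}{x}\right) = -8 + \left(- \frac{2}{x} + \frac{5}{3}\right) = -8 + \left(\frac{5}{3} - \frac{2}{x}\right) = - \frac{19}{3} - \frac{2}{x}$)
$U{\left(G \right)} = - 4 G$
$\left(\left(141 + 21\right) \left(U{\left(C{\left(2,2 \right)} \right)} + B\right)\right)^{2} = \left(\left(141 + 21\right) \left(- 4 \left(- \frac{19}{3} - \frac{2}{2}\right) + 36\right)\right)^{2} = \left(162 \left(- 4 \left(- \frac{19}{3} - 1\right) + 36\right)\right)^{2} = \left(162 \left(\left(-4\right) \left(- \frac{22}{3}\right) + 36\right)\right)^{2} = \left(162 \left(\frac{88}{3} + 36\right)\right)^{2} = \left(162 \cdot \frac{196}{3}\right)^{2} = 10584^{2} = 112021056$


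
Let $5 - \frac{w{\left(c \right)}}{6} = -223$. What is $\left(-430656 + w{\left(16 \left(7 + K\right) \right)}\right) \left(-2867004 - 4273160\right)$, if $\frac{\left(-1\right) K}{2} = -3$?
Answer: $3065186723232$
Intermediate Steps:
$K = 6$ ($K = \left(-2\right) \left(-3\right) = 6$)
$w{\left(c \right)} = 1368$ ($w{\left(c \right)} = 30 - -1338 = 30 + 1338 = 1368$)
$\left(-430656 + w{\left(16 \left(7 + K\right) \right)}\right) \left(-2867004 - 4273160\right) = \left(-430656 + 1368\right) \left(-2867004 - 4273160\right) = \left(-429288\right) \left(-7140164\right) = 3065186723232$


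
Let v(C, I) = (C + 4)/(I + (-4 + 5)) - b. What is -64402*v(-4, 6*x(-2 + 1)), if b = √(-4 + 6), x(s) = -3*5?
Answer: 64402*√2 ≈ 91078.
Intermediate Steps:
x(s) = -15
b = √2 ≈ 1.4142
v(C, I) = -√2 + (4 + C)/(1 + I) (v(C, I) = (C + 4)/(I + (-4 + 5)) - √2 = (4 + C)/(I + 1) - √2 = (4 + C)/(1 + I) - √2 = -√2 + (4 + C)/(1 + I))
-64402*v(-4, 6*x(-2 + 1)) = -64402*(4 - 4 - √2 - 6*(-15)*√2)/(1 + 6*(-15)) = -64402*(4 - 4 - √2 - 1*(-90)*√2)/(1 - 90) = -64402*(4 - 4 - √2 + 90*√2)/(-89) = -(-64402)*89*√2/89 = -(-64402)*√2 = 64402*√2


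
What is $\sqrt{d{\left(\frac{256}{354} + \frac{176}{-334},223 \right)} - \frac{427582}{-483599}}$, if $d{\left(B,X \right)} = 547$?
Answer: $\frac{\sqrt{128132570289765}}{483599} \approx 23.407$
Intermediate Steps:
$\sqrt{d{\left(\frac{256}{354} + \frac{176}{-334},223 \right)} - \frac{427582}{-483599}} = \sqrt{547 - \frac{427582}{-483599}} = \sqrt{547 - - \frac{427582}{483599}} = \sqrt{547 + \frac{427582}{483599}} = \sqrt{\frac{264956235}{483599}} = \frac{\sqrt{128132570289765}}{483599}$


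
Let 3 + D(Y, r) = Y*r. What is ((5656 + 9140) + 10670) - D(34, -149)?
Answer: 30535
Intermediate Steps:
D(Y, r) = -3 + Y*r
((5656 + 9140) + 10670) - D(34, -149) = ((5656 + 9140) + 10670) - (-3 + 34*(-149)) = (14796 + 10670) - (-3 - 5066) = 25466 - 1*(-5069) = 25466 + 5069 = 30535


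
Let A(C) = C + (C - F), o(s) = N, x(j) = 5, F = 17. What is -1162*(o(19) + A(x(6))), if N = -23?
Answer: 34860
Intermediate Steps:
o(s) = -23
A(C) = -17 + 2*C (A(C) = C + (C - 1*17) = C + (C - 17) = C + (-17 + C) = -17 + 2*C)
-1162*(o(19) + A(x(6))) = -1162*(-23 + (-17 + 2*5)) = -1162*(-23 + (-17 + 10)) = -1162*(-23 - 7) = -1162*(-30) = 34860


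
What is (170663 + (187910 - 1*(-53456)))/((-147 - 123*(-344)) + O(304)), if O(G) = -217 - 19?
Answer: 412029/41929 ≈ 9.8268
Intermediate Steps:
O(G) = -236
(170663 + (187910 - 1*(-53456)))/((-147 - 123*(-344)) + O(304)) = (170663 + (187910 - 1*(-53456)))/((-147 - 123*(-344)) - 236) = (170663 + (187910 + 53456))/((-147 + 42312) - 236) = (170663 + 241366)/(42165 - 236) = 412029/41929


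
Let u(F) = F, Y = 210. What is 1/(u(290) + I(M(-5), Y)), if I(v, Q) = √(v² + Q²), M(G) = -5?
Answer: 58/7995 - √1765/7995 ≈ 0.0019998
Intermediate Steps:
I(v, Q) = √(Q² + v²)
1/(u(290) + I(M(-5), Y)) = 1/(290 + √(210² + (-5)²)) = 1/(290 + √(44100 + 25)) = 1/(290 + √44125) = 1/(290 + 5*√1765)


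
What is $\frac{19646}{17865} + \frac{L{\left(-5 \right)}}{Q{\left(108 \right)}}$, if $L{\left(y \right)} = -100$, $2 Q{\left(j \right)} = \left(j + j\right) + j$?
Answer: $\frac{77564}{160785} \approx 0.48241$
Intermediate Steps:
$Q{\left(j \right)} = \frac{3 j}{2}$ ($Q{\left(j \right)} = \frac{\left(j + j\right) + j}{2} = \frac{2 j + j}{2} = \frac{3 j}{2}$)
$\frac{19646}{17865} + \frac{L{\left(-5 \right)}}{Q{\left(108 \right)}} = \frac{19646}{17865} - \frac{100}{\frac{3}{2} \cdot 108} = 19646 \cdot \frac{1}{17865} - \frac{100}{162} = \frac{19646}{17865} - \frac{50}{81} = \frac{77564}{160785}$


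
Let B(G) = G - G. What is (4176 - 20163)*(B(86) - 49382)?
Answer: 789470034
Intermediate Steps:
B(G) = 0
(4176 - 20163)*(B(86) - 49382) = (4176 - 20163)*(0 - 49382) = -15987*(-49382) = 789470034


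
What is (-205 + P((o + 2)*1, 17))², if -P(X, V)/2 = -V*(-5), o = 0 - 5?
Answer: 140625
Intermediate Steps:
o = -5
P(X, V) = -10*V (P(X, V) = -2*(-V)*(-5) = -10*V)
(-205 + P((o + 2)*1, 17))² = (-205 - 10*17)² = (-205 - 170)² = (-375)² = 140625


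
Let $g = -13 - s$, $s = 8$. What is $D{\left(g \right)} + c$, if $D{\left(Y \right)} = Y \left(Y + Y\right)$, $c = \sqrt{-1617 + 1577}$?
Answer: $882 + 2 i \sqrt{10} \approx 882.0 + 6.3246 i$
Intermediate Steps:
$c = 2 i \sqrt{10}$ ($c = \sqrt{-40} = 2 i \sqrt{10} \approx 6.3246 i$)
$g = -21$ ($g = -13 - 8 = -21$)
$D{\left(Y \right)} = 2 Y^{2}$ ($D{\left(Y \right)} = Y 2 Y = 2 Y^{2}$)
$D{\left(g \right)} + c = 2 \left(-21\right)^{2} + 2 i \sqrt{10} = 2 \cdot 441 + 2 i \sqrt{10} = 882 + 2 i \sqrt{10}$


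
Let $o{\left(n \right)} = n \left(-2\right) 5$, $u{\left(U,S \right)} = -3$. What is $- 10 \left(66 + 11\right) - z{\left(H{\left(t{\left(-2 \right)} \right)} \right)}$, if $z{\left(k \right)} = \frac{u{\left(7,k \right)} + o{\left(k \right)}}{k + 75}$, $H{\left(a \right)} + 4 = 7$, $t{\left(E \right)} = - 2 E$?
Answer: $- \frac{20009}{26} \approx -769.58$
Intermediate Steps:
$o{\left(n \right)} = - 10 n$ ($o{\left(n \right)} = - 2 n 5 = - 10 n$)
$H{\left(a \right)} = 3$ ($H{\left(a \right)} = -4 + 7 = 3$)
$z{\left(k \right)} = \frac{-3 - 10 k}{75 + k}$ ($z{\left(k \right)} = \frac{-3 - 10 k}{k + 75} = \frac{-3 - 10 k}{75 + k}$)
$- 10 \left(66 + 11\right) - z{\left(H{\left(t{\left(-2 \right)} \right)} \right)} = - 10 \left(66 + 11\right) - \frac{-3 - 30}{75 + 3} = \left(-10\right) 77 - \frac{-3 - 30}{78} = -770 - \frac{1}{78} \left(-33\right) = -770 - - \frac{11}{26} = -770 + \frac{11}{26} = - \frac{20009}{26}$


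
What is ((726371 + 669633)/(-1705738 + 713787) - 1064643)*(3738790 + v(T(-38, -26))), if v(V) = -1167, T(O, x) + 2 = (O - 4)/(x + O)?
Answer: -3947210525542930631/991951 ≈ -3.9792e+12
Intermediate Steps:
T(O, x) = -2 + (-4 + O)/(O + x) (T(O, x) = -2 + (O - 4)/(x + O) = -2 + (-4 + O)/(O + x))
((726371 + 669633)/(-1705738 + 713787) - 1064643)*(3738790 + v(T(-38, -26))) = ((726371 + 669633)/(-1705738 + 713787) - 1064643)*(3738790 - 1167) = (1396004/(-991951) - 1064643)*3737623 = (1396004*(-1/991951) - 1064643)*3737623 = (-1396004/991951 - 1064643)*3737623 = -1056075084497/991951*3737623 = -3947210525542930631/991951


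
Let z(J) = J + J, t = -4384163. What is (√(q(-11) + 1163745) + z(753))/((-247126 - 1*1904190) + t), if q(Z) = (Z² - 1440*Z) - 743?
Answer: -502/2178493 - √1178963/6535479 ≈ -0.00039657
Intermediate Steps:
z(J) = 2*J
q(Z) = -743 + Z² - 1440*Z
(√(q(-11) + 1163745) + z(753))/((-247126 - 1*1904190) + t) = (√((-743 + (-11)² - 1440*(-11)) + 1163745) + 2*753)/((-247126 - 1*1904190) - 4384163) = (√((-743 + 121 + 15840) + 1163745) + 1506)/((-247126 - 1904190) - 4384163) = (√(15218 + 1163745) + 1506)/(-2151316 - 4384163) = (√1178963 + 1506)/(-6535479) = (1506 + √1178963)*(-1/6535479) = -502/2178493 - √1178963/6535479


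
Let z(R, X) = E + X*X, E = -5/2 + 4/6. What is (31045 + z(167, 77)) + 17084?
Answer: 324337/6 ≈ 54056.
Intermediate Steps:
E = -11/6 (E = -5*½ + 4*(⅙) = -5/2 + ⅔ = -11/6 ≈ -1.8333)
z(R, X) = -11/6 + X² (z(R, X) = -11/6 + X*X = -11/6 + X²)
(31045 + z(167, 77)) + 17084 = (31045 + (-11/6 + 77²)) + 17084 = (31045 + (-11/6 + 5929)) + 17084 = (31045 + 35563/6) + 17084 = 221833/6 + 17084 = 324337/6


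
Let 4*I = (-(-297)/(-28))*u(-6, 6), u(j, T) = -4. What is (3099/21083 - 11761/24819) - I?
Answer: -160197122465/14651251356 ≈ -10.934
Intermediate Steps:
I = 297/28 (I = (-(-297)/(-28)*(-4))/4 = (-(-297)*(-1)/28*(-4))/4 = (-11*27/28*(-4))/4 = (-297/28*(-4))/4 = (1/4)*(297/7) = 297/28 ≈ 10.607)
(3099/21083 - 11761/24819) - I = (3099/21083 - 11761/24819) - 1*297/28 = (3099*(1/21083) - 11761*1/24819) - 297/28 = (3099/21083 - 11761/24819) - 297/28 = -171043082/523258977 - 297/28 = -160197122465/14651251356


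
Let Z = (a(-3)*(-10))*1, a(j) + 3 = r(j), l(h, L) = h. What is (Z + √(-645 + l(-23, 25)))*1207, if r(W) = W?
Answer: 72420 + 2414*I*√167 ≈ 72420.0 + 31196.0*I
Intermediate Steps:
a(j) = -3 + j
Z = 60 (Z = ((-3 - 3)*(-10))*1 = -6*(-10)*1 = 60*1 = 60)
(Z + √(-645 + l(-23, 25)))*1207 = (60 + √(-645 - 23))*1207 = (60 + √(-668))*1207 = (60 + 2*I*√167)*1207 = 72420 + 2414*I*√167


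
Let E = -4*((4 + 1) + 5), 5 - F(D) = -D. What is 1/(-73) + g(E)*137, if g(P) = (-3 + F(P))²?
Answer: 14441443/73 ≈ 1.9783e+5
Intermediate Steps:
F(D) = 5 + D (F(D) = 5 - (-1)*D = 5 + D)
E = -40 (E = -4*(5 + 5) = -4*10 = -40)
g(P) = (2 + P)² (g(P) = (-3 + (5 + P))² = (2 + P)²)
1/(-73) + g(E)*137 = 1/(-73) + (2 - 40)²*137 = -1/73 + (-38)²*137 = -1/73 + 1444*137 = -1/73 + 197828 = 14441443/73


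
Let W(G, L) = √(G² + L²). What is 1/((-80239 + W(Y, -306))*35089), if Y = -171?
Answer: -80239/225909096047716 - 9*√1517/225909096047716 ≈ -3.5673e-10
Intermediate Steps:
1/((-80239 + W(Y, -306))*35089) = 1/(-80239 + √((-171)² + (-306)²)*35089) = (1/35089)/(-80239 + √(29241 + 93636)) = (1/35089)/(-80239 + √122877) = (1/35089)/(-80239 + 9*√1517) = 1/(35089*(-80239 + 9*√1517))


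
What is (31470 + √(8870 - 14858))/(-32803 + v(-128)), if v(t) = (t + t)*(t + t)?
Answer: 10490/10911 + 2*I*√1497/32733 ≈ 0.96142 + 0.002364*I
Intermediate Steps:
v(t) = 4*t² (v(t) = (2*t)*(2*t) = 4*t²)
(31470 + √(8870 - 14858))/(-32803 + v(-128)) = (31470 + √(8870 - 14858))/(-32803 + 4*(-128)²) = (31470 + √(-5988))/(-32803 + 4*16384) = (31470 + 2*I*√1497)/(-32803 + 65536) = (31470 + 2*I*√1497)/32733 = (31470 + 2*I*√1497)*(1/32733) = 10490/10911 + 2*I*√1497/32733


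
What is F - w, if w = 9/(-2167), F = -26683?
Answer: -57822052/2167 ≈ -26683.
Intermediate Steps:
w = -9/2167 (w = -1/2167*9 = -9/2167 ≈ -0.0041532)
F - w = -26683 - 1*(-9/2167) = -26683 + 9/2167 = -57822052/2167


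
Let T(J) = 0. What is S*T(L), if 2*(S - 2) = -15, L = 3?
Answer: 0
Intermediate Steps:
S = -11/2 (S = 2 + (½)*(-15) = 2 - 15/2 = -11/2 ≈ -5.5000)
S*T(L) = -11/2*0 = 0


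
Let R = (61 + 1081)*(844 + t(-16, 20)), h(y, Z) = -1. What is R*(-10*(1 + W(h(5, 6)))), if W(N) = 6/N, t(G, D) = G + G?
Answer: 46365200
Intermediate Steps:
t(G, D) = 2*G
R = 927304 (R = (61 + 1081)*(844 + 2*(-16)) = 1142*(844 - 32) = 1142*812 = 927304)
R*(-10*(1 + W(h(5, 6)))) = 927304*(-10*(1 + 6/(-1))) = 927304*(-10*(1 + 6*(-1))) = 927304*(-10*(1 - 6)) = 927304*(-10*(-5)) = 927304*50 = 46365200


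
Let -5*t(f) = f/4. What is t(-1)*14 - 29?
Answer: -283/10 ≈ -28.300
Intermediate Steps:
t(f) = -f/20 (t(f) = -f/(5*4) = -f/20)
t(-1)*14 - 29 = -1/20*(-1)*14 - 29 = (1/20)*14 - 29 = 7/10 - 29 = -283/10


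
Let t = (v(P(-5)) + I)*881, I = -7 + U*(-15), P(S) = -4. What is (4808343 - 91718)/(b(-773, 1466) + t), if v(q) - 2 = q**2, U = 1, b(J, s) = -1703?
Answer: -4716625/5227 ≈ -902.36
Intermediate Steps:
I = -22 (I = -7 + 1*(-15) = -7 - 15 = -22)
v(q) = 2 + q**2
t = -3524 (t = ((2 + (-4)**2) - 22)*881 = ((2 + 16) - 22)*881 = (18 - 22)*881 = -4*881 = -3524)
(4808343 - 91718)/(b(-773, 1466) + t) = (4808343 - 91718)/(-1703 - 3524) = 4716625/(-5227) = 4716625*(-1/5227) = -4716625/5227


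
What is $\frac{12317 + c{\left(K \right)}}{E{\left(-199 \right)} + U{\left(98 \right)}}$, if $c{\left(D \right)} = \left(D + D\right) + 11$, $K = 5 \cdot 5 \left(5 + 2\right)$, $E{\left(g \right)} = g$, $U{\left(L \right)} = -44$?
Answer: $- \frac{4226}{81} \approx -52.173$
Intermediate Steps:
$K = 175$ ($K = 25 \cdot 7 = 175$)
$c{\left(D \right)} = 11 + 2 D$ ($c{\left(D \right)} = 2 D + 11 = 11 + 2 D$)
$\frac{12317 + c{\left(K \right)}}{E{\left(-199 \right)} + U{\left(98 \right)}} = \frac{12317 + \left(11 + 2 \cdot 175\right)}{-199 - 44} = \frac{12317 + \left(11 + 350\right)}{-243} = \left(12317 + 361\right) \left(- \frac{1}{243}\right) = 12678 \left(- \frac{1}{243}\right) = - \frac{4226}{81}$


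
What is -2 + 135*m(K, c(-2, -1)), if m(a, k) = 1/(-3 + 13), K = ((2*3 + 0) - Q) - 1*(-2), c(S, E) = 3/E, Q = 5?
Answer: 23/2 ≈ 11.500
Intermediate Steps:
K = 3 (K = ((2*3 + 0) - 1*5) - 1*(-2) = ((6 + 0) - 5) + 2 = (6 - 5) + 2 = 1 + 2 = 3)
m(a, k) = ⅒ (m(a, k) = 1/10 = ⅒)
-2 + 135*m(K, c(-2, -1)) = -2 + 135*(⅒) = -2 + 27/2 = 23/2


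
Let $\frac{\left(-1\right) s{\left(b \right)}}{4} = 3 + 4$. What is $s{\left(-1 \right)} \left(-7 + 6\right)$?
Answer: $28$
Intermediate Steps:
$s{\left(b \right)} = -28$ ($s{\left(b \right)} = - 4 \left(3 + 4\right) = \left(-4\right) 7 = -28$)
$s{\left(-1 \right)} \left(-7 + 6\right) = - 28 \left(-7 + 6\right) = \left(-28\right) \left(-1\right) = 28$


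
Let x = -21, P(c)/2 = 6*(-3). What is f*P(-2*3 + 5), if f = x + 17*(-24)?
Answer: 15444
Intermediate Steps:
P(c) = -36 (P(c) = 2*(6*(-3)) = 2*(-18) = -36)
f = -429 (f = -21 + 17*(-24) = -21 - 408 = -429)
f*P(-2*3 + 5) = -429*(-36) = 15444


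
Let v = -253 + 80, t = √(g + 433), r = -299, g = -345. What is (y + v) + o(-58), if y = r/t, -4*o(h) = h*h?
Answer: -1014 - 299*√22/44 ≈ -1045.9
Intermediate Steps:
o(h) = -h²/4 (o(h) = -h*h/4 = -h²/4)
t = 2*√22 (t = √(-345 + 433) = √88 = 2*√22 ≈ 9.3808)
y = -299*√22/44 ≈ -31.874
v = -173
(y + v) + o(-58) = (-299*√22/44 - 173) - ¼*(-58)² = (-173 - 299*√22/44) - ¼*3364 = (-173 - 299*√22/44) - 841 = -1014 - 299*√22/44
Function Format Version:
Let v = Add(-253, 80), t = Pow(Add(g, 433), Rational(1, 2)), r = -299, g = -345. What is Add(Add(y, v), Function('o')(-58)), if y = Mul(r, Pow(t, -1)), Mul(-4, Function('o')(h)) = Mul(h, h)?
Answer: Add(-1014, Mul(Rational(-299, 44), Pow(22, Rational(1, 2)))) ≈ -1045.9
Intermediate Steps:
Function('o')(h) = Mul(Rational(-1, 4), Pow(h, 2)) (Function('o')(h) = Mul(Rational(-1, 4), Mul(h, h)) = Mul(Rational(-1, 4), Pow(h, 2)))
t = Mul(2, Pow(22, Rational(1, 2))) (t = Pow(Add(-345, 433), Rational(1, 2)) = Pow(88, Rational(1, 2)) = Mul(2, Pow(22, Rational(1, 2))) ≈ 9.3808)
y = Mul(Rational(-299, 44), Pow(22, Rational(1, 2))) (y = Mul(-299, Pow(Mul(2, Pow(22, Rational(1, 2))), -1)) = Mul(-299, Mul(Rational(1, 44), Pow(22, Rational(1, 2)))) = Mul(Rational(-299, 44), Pow(22, Rational(1, 2))) ≈ -31.874)
v = -173
Add(Add(y, v), Function('o')(-58)) = Add(Add(Mul(Rational(-299, 44), Pow(22, Rational(1, 2))), -173), Mul(Rational(-1, 4), Pow(-58, 2))) = Add(Add(-173, Mul(Rational(-299, 44), Pow(22, Rational(1, 2)))), Mul(Rational(-1, 4), 3364)) = Add(Add(-173, Mul(Rational(-299, 44), Pow(22, Rational(1, 2)))), -841) = Add(-1014, Mul(Rational(-299, 44), Pow(22, Rational(1, 2))))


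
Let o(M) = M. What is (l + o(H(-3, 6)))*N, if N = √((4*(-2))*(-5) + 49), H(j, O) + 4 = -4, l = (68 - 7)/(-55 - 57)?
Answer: -957*√89/112 ≈ -80.610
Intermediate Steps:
l = -61/112 (l = 61/(-112) = 61*(-1/112) = -61/112 ≈ -0.54464)
H(j, O) = -8 (H(j, O) = -4 - 4 = -8)
N = √89 (N = √(-8*(-5) + 49) = √(40 + 49) = √89 ≈ 9.4340)
(l + o(H(-3, 6)))*N = (-61/112 - 8)*√89 = -957*√89/112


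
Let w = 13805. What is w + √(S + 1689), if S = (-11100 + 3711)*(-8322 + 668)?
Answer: 13805 + √56557095 ≈ 21325.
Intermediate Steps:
S = 56555406 (S = -7389*(-7654) = 56555406)
w + √(S + 1689) = 13805 + √(56555406 + 1689) = 13805 + √56557095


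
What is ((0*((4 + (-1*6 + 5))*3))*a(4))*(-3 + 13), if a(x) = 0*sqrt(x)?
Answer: 0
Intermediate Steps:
a(x) = 0
((0*((4 + (-1*6 + 5))*3))*a(4))*(-3 + 13) = ((0*((4 + (-1*6 + 5))*3))*0)*(-3 + 13) = ((0*((4 + (-6 + 5))*3))*0)*10 = ((0*((4 - 1)*3))*0)*10 = ((0*(3*3))*0)*10 = ((0*9)*0)*10 = (0*0)*10 = 0*10 = 0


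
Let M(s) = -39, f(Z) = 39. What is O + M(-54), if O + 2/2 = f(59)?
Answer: -1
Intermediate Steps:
O = 38 (O = -1 + 39 = 38)
O + M(-54) = 38 - 39 = -1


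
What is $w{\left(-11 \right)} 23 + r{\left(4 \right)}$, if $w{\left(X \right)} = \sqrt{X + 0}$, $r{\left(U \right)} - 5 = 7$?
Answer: $12 + 23 i \sqrt{11} \approx 12.0 + 76.282 i$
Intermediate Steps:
$r{\left(U \right)} = 12$ ($r{\left(U \right)} = 5 + 7 = 12$)
$w{\left(X \right)} = \sqrt{X}$
$w{\left(-11 \right)} 23 + r{\left(4 \right)} = \sqrt{-11} \cdot 23 + 12 = i \sqrt{11} \cdot 23 + 12 = 23 i \sqrt{11} + 12 = 12 + 23 i \sqrt{11}$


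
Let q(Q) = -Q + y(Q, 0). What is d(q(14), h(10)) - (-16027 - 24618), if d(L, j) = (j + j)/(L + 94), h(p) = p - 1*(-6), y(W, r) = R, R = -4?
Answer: 772263/19 ≈ 40645.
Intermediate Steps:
y(W, r) = -4
q(Q) = -4 - Q (q(Q) = -Q - 4 = -4 - Q)
h(p) = 6 + p (h(p) = p + 6 = 6 + p)
d(L, j) = 2*j/(94 + L) (d(L, j) = (2*j)/(94 + L) = 2*j/(94 + L))
d(q(14), h(10)) - (-16027 - 24618) = 2*(6 + 10)/(94 + (-4 - 1*14)) - (-16027 - 24618) = 2*16/(94 + (-4 - 14)) - 1*(-40645) = 2*16/(94 - 18) + 40645 = 2*16/76 + 40645 = 2*16*(1/76) + 40645 = 8/19 + 40645 = 772263/19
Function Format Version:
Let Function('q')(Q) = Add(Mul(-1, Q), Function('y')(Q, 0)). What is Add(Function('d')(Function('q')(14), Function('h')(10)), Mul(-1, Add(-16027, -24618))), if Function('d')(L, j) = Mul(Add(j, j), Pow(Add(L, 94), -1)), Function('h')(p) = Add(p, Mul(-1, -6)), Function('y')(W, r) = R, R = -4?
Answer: Rational(772263, 19) ≈ 40645.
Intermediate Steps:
Function('y')(W, r) = -4
Function('q')(Q) = Add(-4, Mul(-1, Q)) (Function('q')(Q) = Add(Mul(-1, Q), -4) = Add(-4, Mul(-1, Q)))
Function('h')(p) = Add(6, p) (Function('h')(p) = Add(p, 6) = Add(6, p))
Function('d')(L, j) = Mul(2, j, Pow(Add(94, L), -1)) (Function('d')(L, j) = Mul(Mul(2, j), Pow(Add(94, L), -1)) = Mul(2, j, Pow(Add(94, L), -1)))
Add(Function('d')(Function('q')(14), Function('h')(10)), Mul(-1, Add(-16027, -24618))) = Add(Mul(2, Add(6, 10), Pow(Add(94, Add(-4, Mul(-1, 14))), -1)), Mul(-1, Add(-16027, -24618))) = Add(Mul(2, 16, Pow(Add(94, Add(-4, -14)), -1)), Mul(-1, -40645)) = Add(Mul(2, 16, Pow(Add(94, -18), -1)), 40645) = Add(Mul(2, 16, Pow(76, -1)), 40645) = Add(Mul(2, 16, Rational(1, 76)), 40645) = Add(Rational(8, 19), 40645) = Rational(772263, 19)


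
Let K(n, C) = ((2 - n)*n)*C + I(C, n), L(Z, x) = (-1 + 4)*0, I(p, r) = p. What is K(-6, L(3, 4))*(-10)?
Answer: 0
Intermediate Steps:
L(Z, x) = 0 (L(Z, x) = 3*0 = 0)
K(n, C) = C + C*n*(2 - n) (K(n, C) = ((2 - n)*n)*C + C = (n*(2 - n))*C + C = C*n*(2 - n) + C = C + C*n*(2 - n))
K(-6, L(3, 4))*(-10) = (0*(1 - 1*(-6)**2 + 2*(-6)))*(-10) = (0*(1 - 1*36 - 12))*(-10) = (0*(1 - 36 - 12))*(-10) = (0*(-47))*(-10) = 0*(-10) = 0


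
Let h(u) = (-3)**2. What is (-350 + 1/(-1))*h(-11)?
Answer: -3159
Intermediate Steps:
h(u) = 9
(-350 + 1/(-1))*h(-11) = (-350 + 1/(-1))*9 = (-350 - 1)*9 = -351*9 = -3159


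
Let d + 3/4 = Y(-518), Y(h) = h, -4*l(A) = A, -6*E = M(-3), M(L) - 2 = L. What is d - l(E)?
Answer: -12449/24 ≈ -518.71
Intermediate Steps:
M(L) = 2 + L
E = ⅙ (E = -(2 - 3)/6 = -⅙*(-1) = ⅙ ≈ 0.16667)
l(A) = -A/4
d = -2075/4 (d = -¾ - 518 = -2075/4 ≈ -518.75)
d - l(E) = -2075/4 - (-1)/(4*6) = -2075/4 - 1*(-1/24) = -2075/4 + 1/24 = -12449/24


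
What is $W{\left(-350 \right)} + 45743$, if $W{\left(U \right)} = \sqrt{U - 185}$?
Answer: $45743 + i \sqrt{535} \approx 45743.0 + 23.13 i$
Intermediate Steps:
$W{\left(U \right)} = \sqrt{-185 + U}$
$W{\left(-350 \right)} + 45743 = \sqrt{-185 - 350} + 45743 = \sqrt{-535} + 45743 = i \sqrt{535} + 45743 = 45743 + i \sqrt{535}$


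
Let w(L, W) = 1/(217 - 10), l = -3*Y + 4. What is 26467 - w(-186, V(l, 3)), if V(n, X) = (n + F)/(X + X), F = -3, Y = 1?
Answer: 5478668/207 ≈ 26467.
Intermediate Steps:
l = 1 (l = -3*1 + 4 = -3 + 4 = 1)
V(n, X) = (-3 + n)/(2*X) (V(n, X) = (n - 3)/(X + X) = (-3 + n)/((2*X)) = (-3 + n)*(1/(2*X)) = (-3 + n)/(2*X))
w(L, W) = 1/207
26467 - w(-186, V(l, 3)) = 26467 - 1*1/207 = 26467 - 1/207 = 5478668/207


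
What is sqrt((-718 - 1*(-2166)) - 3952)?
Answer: 2*I*sqrt(626) ≈ 50.04*I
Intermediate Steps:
sqrt((-718 - 1*(-2166)) - 3952) = sqrt((-718 + 2166) - 3952) = sqrt(1448 - 3952) = sqrt(-2504) = 2*I*sqrt(626)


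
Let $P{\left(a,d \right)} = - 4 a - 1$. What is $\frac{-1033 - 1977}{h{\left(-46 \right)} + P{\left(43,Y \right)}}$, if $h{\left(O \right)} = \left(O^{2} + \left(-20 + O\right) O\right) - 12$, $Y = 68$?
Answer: $- \frac{3010}{4967} \approx -0.606$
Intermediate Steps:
$P{\left(a,d \right)} = -1 - 4 a$
$h{\left(O \right)} = -12 + O^{2} + O \left(-20 + O\right)$ ($h{\left(O \right)} = \left(O^{2} + O \left(-20 + O\right)\right) - 12 = -12 + O^{2} + O \left(-20 + O\right)$)
$\frac{-1033 - 1977}{h{\left(-46 \right)} + P{\left(43,Y \right)}} = \frac{-1033 - 1977}{\left(-12 - -920 + 2 \left(-46\right)^{2}\right) - 173} = - \frac{3010}{\left(-12 + 920 + 2 \cdot 2116\right) - 173} = - \frac{3010}{\left(-12 + 920 + 4232\right) - 173} = - \frac{3010}{5140 - 173} = - \frac{3010}{4967}$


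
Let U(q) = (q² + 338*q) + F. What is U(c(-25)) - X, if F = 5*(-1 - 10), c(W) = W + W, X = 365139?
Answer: -379594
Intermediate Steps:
c(W) = 2*W
F = -55 (F = 5*(-11) = -55)
U(q) = -55 + q² + 338*q (U(q) = (q² + 338*q) - 55 = -55 + q² + 338*q)
U(c(-25)) - X = (-55 + (2*(-25))² + 338*(2*(-25))) - 1*365139 = (-55 + (-50)² + 338*(-50)) - 365139 = (-55 + 2500 - 16900) - 365139 = -14455 - 365139 = -379594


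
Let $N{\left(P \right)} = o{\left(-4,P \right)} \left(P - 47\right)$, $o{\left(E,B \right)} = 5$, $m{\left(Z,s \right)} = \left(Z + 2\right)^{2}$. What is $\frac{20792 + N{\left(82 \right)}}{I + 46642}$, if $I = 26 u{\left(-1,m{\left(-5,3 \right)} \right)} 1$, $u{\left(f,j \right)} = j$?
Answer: $\frac{20967}{46876} \approx 0.44729$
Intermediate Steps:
$m{\left(Z,s \right)} = \left(2 + Z\right)^{2}$
$N{\left(P \right)} = -235 + 5 P$ ($N{\left(P \right)} = 5 \left(P - 47\right) = 5 \left(-47 + P\right) = -235 + 5 P$)
$I = 234$ ($I = 26 \left(2 - 5\right)^{2} \cdot 1 = 26 \left(-3\right)^{2} \cdot 1 = 26 \cdot 9 \cdot 1 = 234 \cdot 1 = 234$)
$\frac{20792 + N{\left(82 \right)}}{I + 46642} = \frac{20792 + \left(-235 + 5 \cdot 82\right)}{234 + 46642} = \frac{20792 + \left(-235 + 410\right)}{46876} = \left(20792 + 175\right) \frac{1}{46876} = 20967 \cdot \frac{1}{46876} = \frac{20967}{46876}$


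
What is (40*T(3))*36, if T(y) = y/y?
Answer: 1440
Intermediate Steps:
T(y) = 1
(40*T(3))*36 = (40*1)*36 = 40*36 = 1440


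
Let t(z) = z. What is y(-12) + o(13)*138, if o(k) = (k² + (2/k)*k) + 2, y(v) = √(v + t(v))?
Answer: 23874 + 2*I*√6 ≈ 23874.0 + 4.899*I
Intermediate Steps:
y(v) = √2*√v (y(v) = √(v + v) = √(2*v) = √2*√v)
o(k) = 4 + k² (o(k) = (k² + 2) + 2 = (2 + k²) + 2 = 4 + k²)
y(-12) + o(13)*138 = √2*√(-12) + (4 + 13²)*138 = √2*(2*I*√3) + (4 + 169)*138 = 2*I*√6 + 173*138 = 2*I*√6 + 23874 = 23874 + 2*I*√6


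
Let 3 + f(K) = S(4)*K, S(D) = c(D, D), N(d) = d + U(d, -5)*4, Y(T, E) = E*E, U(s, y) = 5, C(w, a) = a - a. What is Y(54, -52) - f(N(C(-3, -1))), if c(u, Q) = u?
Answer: 2627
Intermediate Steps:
C(w, a) = 0
Y(T, E) = E²
N(d) = 20 + d (N(d) = d + 5*4 = d + 20 = 20 + d)
S(D) = D
f(K) = -3 + 4*K
Y(54, -52) - f(N(C(-3, -1))) = (-52)² - (-3 + 4*(20 + 0)) = 2704 - (-3 + 4*20) = 2704 - (-3 + 80) = 2704 - 1*77 = 2704 - 77 = 2627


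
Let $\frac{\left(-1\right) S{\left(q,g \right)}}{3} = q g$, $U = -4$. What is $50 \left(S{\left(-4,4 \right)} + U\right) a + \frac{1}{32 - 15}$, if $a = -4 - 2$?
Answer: $- \frac{224399}{17} \approx -13200.0$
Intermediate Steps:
$a = -6$ ($a = -4 - 2 = -6$)
$S{\left(q,g \right)} = - 3 g q$ ($S{\left(q,g \right)} = - 3 q g = - 3 g q$)
$50 \left(S{\left(-4,4 \right)} + U\right) a + \frac{1}{32 - 15} = 50 \left(\left(-3\right) 4 \left(-4\right) - 4\right) \left(-6\right) + \frac{1}{32 - 15} = 50 \left(48 - 4\right) \left(-6\right) + \frac{1}{17} = 50 \cdot 44 \left(-6\right) + \frac{1}{17} = 50 \left(-264\right) + \frac{1}{17} = -13200 + \frac{1}{17} = - \frac{224399}{17}$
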